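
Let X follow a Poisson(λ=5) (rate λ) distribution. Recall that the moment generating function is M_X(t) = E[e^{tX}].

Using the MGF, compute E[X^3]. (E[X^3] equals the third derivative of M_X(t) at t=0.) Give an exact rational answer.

M_X(t) = e^(5*e^(t) - 5)
M^(3)(t) = (125*e^(3*t)*e^(5*e^(t)) + 75*e^(2*t)*e^(5*e^(t)) + 5*e^(t)*e^(5*e^(t)))*e^(-5)

E[X^3] = M^(3)(0) = 205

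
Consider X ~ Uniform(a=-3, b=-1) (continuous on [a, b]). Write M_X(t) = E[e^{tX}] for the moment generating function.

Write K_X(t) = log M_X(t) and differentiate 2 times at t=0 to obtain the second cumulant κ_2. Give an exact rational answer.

κ_2 = D^2[K](0) = 1/3

M_X(t) = (e^(-t) - e^(-3*t))/(2*t)
K_X(t) = log M_X(t) = -log(t) + log(e^(-t) - e^(-3*t)) - log(2)
D^2[K](t) = (-4*t^2*e^(2*t) + e^(4*t) - 2*e^(2*t) + 1)/(t^2*e^(4*t) - 2*t^2*e^(2*t) + t^2)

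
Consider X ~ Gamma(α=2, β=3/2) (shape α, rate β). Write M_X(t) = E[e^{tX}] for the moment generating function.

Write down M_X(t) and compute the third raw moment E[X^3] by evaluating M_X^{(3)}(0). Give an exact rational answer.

M_X(t) = 9/(4*(3/2 - t)^2)
M′(t) = -36/(8*t^3 - 36*t^2 + 54*t - 27)
M′′(t) = 216/(16*t^4 - 96*t^3 + 216*t^2 - 216*t + 81)
M′′′(t) = -1728/(32*t^5 - 240*t^4 + 720*t^3 - 1080*t^2 + 810*t - 243)

E[X^3] = M′′′(0) = 64/9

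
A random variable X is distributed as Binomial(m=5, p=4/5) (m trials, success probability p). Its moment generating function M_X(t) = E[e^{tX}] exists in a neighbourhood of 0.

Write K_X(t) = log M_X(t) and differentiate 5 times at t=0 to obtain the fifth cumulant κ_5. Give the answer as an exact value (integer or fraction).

κ_5 = d^5K/dt^5 |_{t=0} = 276/625

M_X(t) = (4*e^(t)/5 + 1/5)^5
K_X(t) = log M_X(t) = 5*log(4*e^(t)/5 + 1/5)
dK/dt = 20*e^(t)/(4*e^(t) + 1)
d^2K/dt^2 = 20*e^(t)/(16*e^(2*t) + 8*e^(t) + 1)
d^3K/dt^3 = (-80*e^(2*t) + 20*e^(t))/(64*e^(3*t) + 48*e^(2*t) + 12*e^(t) + 1)
d^4K/dt^4 = (320*e^(3*t) - 320*e^(2*t) + 20*e^(t))/(256*e^(4*t) + 256*e^(3*t) + 96*e^(2*t) + 16*e^(t) + 1)
d^5K/dt^5 = (-1280*e^(4*t) + 3520*e^(3*t) - 880*e^(2*t) + 20*e^(t))/(1024*e^(5*t) + 1280*e^(4*t) + 640*e^(3*t) + 160*e^(2*t) + 20*e^(t) + 1)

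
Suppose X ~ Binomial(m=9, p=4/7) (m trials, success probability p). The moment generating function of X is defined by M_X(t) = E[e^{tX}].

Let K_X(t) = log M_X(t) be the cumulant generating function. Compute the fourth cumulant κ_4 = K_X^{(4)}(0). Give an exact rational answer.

κ_4 = K′′′′(0) = -2484/2401

M_X(t) = (4*e^(t)/7 + 3/7)^9
K_X(t) = log M_X(t) = 9*log(4*e^(t)/7 + 3/7)
K′(t) = 36*e^(t)/(4*e^(t) + 3)
K′′(t) = 108*e^(t)/(16*e^(2*t) + 24*e^(t) + 9)
K′′′(t) = (-432*e^(2*t) + 324*e^(t))/(64*e^(3*t) + 144*e^(2*t) + 108*e^(t) + 27)
K′′′′(t) = (1728*e^(3*t) - 5184*e^(2*t) + 972*e^(t))/(256*e^(4*t) + 768*e^(3*t) + 864*e^(2*t) + 432*e^(t) + 81)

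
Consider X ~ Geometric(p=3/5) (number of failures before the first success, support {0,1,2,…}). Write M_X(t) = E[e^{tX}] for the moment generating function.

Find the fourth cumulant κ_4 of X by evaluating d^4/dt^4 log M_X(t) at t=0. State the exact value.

M_X(t) = 3/(5*(1 - 2*e^(t)/5))
K_X(t) = log M_X(t) = -log(1 - 2*e^(t)/5) - log(5) + log(3)
K^(4)(t) = (40*e^(3*t) + 400*e^(2*t) + 250*e^(t))/(16*e^(4*t) - 160*e^(3*t) + 600*e^(2*t) - 1000*e^(t) + 625)

κ_4 = K^(4)(0) = 230/27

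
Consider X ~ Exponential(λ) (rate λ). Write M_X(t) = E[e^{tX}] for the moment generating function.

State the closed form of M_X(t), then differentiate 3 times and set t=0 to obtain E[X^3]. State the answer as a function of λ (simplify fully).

E[X^3] = M′′′(0) = 6/λ^3

M_X(t) = λ/(λ - t)
M′(t) = λ/(λ^2 - 2*λ*t + t^2)
M′′(t) = -2*λ/(-λ^3 + 3*λ^2*t - 3*λ*t^2 + t^3)
M′′′(t) = 6*λ/(λ^4 - 4*λ^3*t + 6*λ^2*t^2 - 4*λ*t^3 + t^4)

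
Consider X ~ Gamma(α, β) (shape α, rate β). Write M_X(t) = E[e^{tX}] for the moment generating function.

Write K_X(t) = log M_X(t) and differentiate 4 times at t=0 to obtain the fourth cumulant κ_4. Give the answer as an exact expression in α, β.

κ_4 = K^(4)(0) = 6*α/β^4

M_X(t) = (β/(β - t))^α
K_X(t) = log M_X(t) = α*(log(β) - log(β - t))
K^(4)(t) = 6*α/(β^4 - 4*β^3*t + 6*β^2*t^2 - 4*β*t^3 + t^4)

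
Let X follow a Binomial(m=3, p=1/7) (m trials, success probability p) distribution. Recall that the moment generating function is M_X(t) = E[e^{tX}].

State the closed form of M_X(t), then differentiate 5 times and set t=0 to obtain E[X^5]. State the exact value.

E[X^5] = M′′′′′(0) = 927/343

M_X(t) = (e^(t)/7 + 6/7)^3
M′(t) = 3*e^(3*t)/343 + 36*e^(2*t)/343 + 108*e^(t)/343
M′′(t) = 9*e^(3*t)/343 + 72*e^(2*t)/343 + 108*e^(t)/343
M′′′(t) = 27*e^(3*t)/343 + 144*e^(2*t)/343 + 108*e^(t)/343
M′′′′(t) = 81*e^(3*t)/343 + 288*e^(2*t)/343 + 108*e^(t)/343
M′′′′′(t) = 243*e^(3*t)/343 + 576*e^(2*t)/343 + 108*e^(t)/343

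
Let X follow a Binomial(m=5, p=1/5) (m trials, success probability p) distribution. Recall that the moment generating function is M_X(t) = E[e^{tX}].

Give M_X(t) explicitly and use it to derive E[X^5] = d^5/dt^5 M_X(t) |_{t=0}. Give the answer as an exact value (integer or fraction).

E[X^5] = D^5[M](0) = 16849/625

M_X(t) = (e^(t)/5 + 4/5)^5
D^5[M](t) = e^(5*t) + 4096*e^(4*t)/625 + 7776*e^(3*t)/625 + 4096*e^(2*t)/625 + 256*e^(t)/625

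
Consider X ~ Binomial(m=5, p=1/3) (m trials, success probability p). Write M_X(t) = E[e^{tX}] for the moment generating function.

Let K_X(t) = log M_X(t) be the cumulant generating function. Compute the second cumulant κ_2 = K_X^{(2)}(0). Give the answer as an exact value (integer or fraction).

κ_2 = K′′(0) = 10/9

M_X(t) = (e^(t)/3 + 2/3)^5
K_X(t) = log M_X(t) = 5*log(e^(t)/3 + 2/3)
K′(t) = 5*e^(t)/(e^(t) + 2)
K′′(t) = 10*e^(t)/(e^(2*t) + 4*e^(t) + 4)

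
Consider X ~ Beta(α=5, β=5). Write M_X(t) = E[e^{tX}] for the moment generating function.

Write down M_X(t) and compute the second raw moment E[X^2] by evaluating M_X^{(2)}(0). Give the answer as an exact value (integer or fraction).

E[X^2] = D^2[M](0) = 3/11

M_X(t) = ₁F₁(5; 10; t)
D^2[M](t) = 3*₁F₁(7; 12; t)/11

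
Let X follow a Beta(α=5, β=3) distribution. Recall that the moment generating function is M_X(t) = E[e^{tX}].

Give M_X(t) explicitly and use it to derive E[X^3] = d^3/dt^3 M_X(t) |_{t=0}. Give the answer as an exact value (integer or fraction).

M_X(t) = ₁F₁(5; 8; t)
M′(t) = 5*₁F₁(6; 9; t)/8
M′′(t) = 5*₁F₁(7; 10; t)/12
M′′′(t) = 7*₁F₁(8; 11; t)/24

E[X^3] = M′′′(0) = 7/24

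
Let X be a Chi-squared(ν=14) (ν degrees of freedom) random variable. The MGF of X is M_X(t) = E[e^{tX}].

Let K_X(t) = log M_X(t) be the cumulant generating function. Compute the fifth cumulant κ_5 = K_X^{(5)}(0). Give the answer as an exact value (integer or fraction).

κ_5 = D^5[K](0) = 5376

M_X(t) = (1 - 2*t)^(-7)
K_X(t) = log M_X(t) = -7*log(1 - 2*t)
D^5[K](t) = -5376/(32*t^5 - 80*t^4 + 80*t^3 - 40*t^2 + 10*t - 1)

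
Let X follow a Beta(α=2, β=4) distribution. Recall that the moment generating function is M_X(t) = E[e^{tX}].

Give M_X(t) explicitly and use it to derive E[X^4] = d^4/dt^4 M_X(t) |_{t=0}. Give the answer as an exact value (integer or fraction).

M_X(t) = ₁F₁(2; 6; t)
D^4[M](t) = 5*₁F₁(6; 10; t)/126

E[X^4] = D^4[M](0) = 5/126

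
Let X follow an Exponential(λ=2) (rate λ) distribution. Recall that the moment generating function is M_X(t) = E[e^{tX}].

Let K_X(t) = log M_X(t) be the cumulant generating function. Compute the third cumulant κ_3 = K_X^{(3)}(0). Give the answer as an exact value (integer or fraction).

M_X(t) = 2/(2 - t)
K_X(t) = log M_X(t) = -log(2 - t) + log(2)
D^3[K](t) = -2/(t^3 - 6*t^2 + 12*t - 8)

κ_3 = D^3[K](0) = 1/4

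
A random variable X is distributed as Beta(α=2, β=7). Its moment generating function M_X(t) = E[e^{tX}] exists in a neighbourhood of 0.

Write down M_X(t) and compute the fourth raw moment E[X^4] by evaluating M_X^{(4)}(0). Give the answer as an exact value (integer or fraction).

E[X^4] = D^4[M](0) = 1/99

M_X(t) = ₁F₁(2; 9; t)
D^4[M](t) = ₁F₁(6; 13; t)/99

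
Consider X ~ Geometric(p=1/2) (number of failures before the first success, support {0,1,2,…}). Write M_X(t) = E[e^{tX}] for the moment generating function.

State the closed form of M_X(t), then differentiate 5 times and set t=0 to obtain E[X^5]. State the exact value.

M_X(t) = 1/(2*(1 - e^(t)/2))
D^5[M](t) = (e^(5*t) + 52*e^(4*t) + 264*e^(3*t) + 208*e^(2*t) + 16*e^(t))/(e^(6*t) - 12*e^(5*t) + 60*e^(4*t) - 160*e^(3*t) + 240*e^(2*t) - 192*e^(t) + 64)

E[X^5] = D^5[M](0) = 541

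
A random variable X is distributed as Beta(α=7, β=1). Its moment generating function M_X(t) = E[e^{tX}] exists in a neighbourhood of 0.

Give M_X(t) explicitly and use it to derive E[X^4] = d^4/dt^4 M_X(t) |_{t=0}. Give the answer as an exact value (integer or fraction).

M_X(t) = ₁F₁(7; 8; t)
D^4[M](t) = 7*₁F₁(11; 12; t)/11

E[X^4] = D^4[M](0) = 7/11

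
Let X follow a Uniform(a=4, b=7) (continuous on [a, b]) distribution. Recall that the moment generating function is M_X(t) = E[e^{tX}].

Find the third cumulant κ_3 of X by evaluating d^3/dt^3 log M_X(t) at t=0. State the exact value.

M_X(t) = (e^(7*t) - e^(4*t))/(3*t)
K_X(t) = log M_X(t) = -log(t) + log(e^(7*t) - e^(4*t)) - log(3)
K′(t) = (7*t*e^(3*t) - 4*t - e^(3*t) + 1)/(t*e^(3*t) - t)
K′′(t) = (-9*t^2*e^(3*t) + e^(6*t) - 2*e^(3*t) + 1)/(t^2*e^(6*t) - 2*t^2*e^(3*t) + t^2)
K′′′(t) = (27*t^3*e^(6*t) + 27*t^3*e^(3*t) - 2*e^(9*t) + 6*e^(6*t) - 6*e^(3*t) + 2)/(t^3*e^(9*t) - 3*t^3*e^(6*t) + 3*t^3*e^(3*t) - t^3)

κ_3 = K′′′(0) = 0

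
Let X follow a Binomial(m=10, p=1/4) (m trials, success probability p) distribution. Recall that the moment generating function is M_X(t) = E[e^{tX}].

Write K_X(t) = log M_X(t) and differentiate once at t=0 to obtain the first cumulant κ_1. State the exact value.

κ_1 = D[K](0) = 5/2

M_X(t) = (e^(t)/4 + 3/4)^10
K_X(t) = log M_X(t) = 10*log(e^(t)/4 + 3/4)
D[K](t) = 10*e^(t)/(e^(t) + 3)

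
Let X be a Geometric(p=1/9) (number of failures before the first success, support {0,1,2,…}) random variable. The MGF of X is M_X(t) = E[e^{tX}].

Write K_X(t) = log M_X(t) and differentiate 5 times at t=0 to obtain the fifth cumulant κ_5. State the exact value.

M_X(t) = 1/(9*(1 - 8*e^(t)/9))
K_X(t) = log M_X(t) = -log(1 - 8*e^(t)/9) - 2*log(3)
D^5[K](t) = (-36864*e^(4*t) - 456192*e^(3*t) - 513216*e^(2*t) - 52488*e^(t))/(32768*e^(5*t) - 184320*e^(4*t) + 414720*e^(3*t) - 466560*e^(2*t) + 262440*e^(t) - 59049)

κ_5 = D^5[K](0) = 1058760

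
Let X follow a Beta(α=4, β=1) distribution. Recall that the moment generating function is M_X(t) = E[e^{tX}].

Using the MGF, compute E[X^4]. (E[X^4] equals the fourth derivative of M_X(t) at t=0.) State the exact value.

E[X^4] = M^(4)(0) = 1/2

M_X(t) = ₁F₁(4; 5; t)
M^(4)(t) = ₁F₁(8; 9; t)/2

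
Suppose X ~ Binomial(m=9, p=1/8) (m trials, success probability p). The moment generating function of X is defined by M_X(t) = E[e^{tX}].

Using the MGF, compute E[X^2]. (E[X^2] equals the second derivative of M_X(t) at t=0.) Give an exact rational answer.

E[X^2] = D^2[M](0) = 9/4

M_X(t) = (e^(t)/8 + 7/8)^9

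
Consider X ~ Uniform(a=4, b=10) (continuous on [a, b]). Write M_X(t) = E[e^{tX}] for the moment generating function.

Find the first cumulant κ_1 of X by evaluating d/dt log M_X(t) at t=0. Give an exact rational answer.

κ_1 = D[K](0) = 7

M_X(t) = (e^(10*t) - e^(4*t))/(6*t)
K_X(t) = log M_X(t) = -log(t) + log(e^(10*t) - e^(4*t)) - log(6)
D[K](t) = (10*t*e^(6*t) - 4*t - e^(6*t) + 1)/(t*e^(6*t) - t)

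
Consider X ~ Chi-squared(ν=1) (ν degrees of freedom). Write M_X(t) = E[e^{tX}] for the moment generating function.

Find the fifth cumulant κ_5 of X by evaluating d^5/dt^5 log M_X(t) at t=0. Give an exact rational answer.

κ_5 = d^5K/dt^5 |_{t=0} = 384

M_X(t) = 1/√(1 - 2*t)
K_X(t) = log M_X(t) = -log(1 - 2*t)/2
dK/dt = -1/(2*t - 1)
d^2K/dt^2 = 2/(4*t^2 - 4*t + 1)
d^3K/dt^3 = -8/(8*t^3 - 12*t^2 + 6*t - 1)
d^4K/dt^4 = 48/(16*t^4 - 32*t^3 + 24*t^2 - 8*t + 1)
d^5K/dt^5 = -384/(32*t^5 - 80*t^4 + 80*t^3 - 40*t^2 + 10*t - 1)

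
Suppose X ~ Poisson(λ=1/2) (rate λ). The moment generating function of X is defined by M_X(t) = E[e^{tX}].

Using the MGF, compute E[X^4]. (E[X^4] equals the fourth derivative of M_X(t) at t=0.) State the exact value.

M_X(t) = e^(e^(t)/2 - 1/2)
dM/dt = e^(-1/2)*e^(t)*e^(e^(t)/2)/2
d^2M/dt^2 = (e^(2*t)*e^(e^(t)/2) + 2*e^(t)*e^(e^(t)/2))*e^(-1/2)/4
d^3M/dt^3 = (e^(3*t)*e^(e^(t)/2) + 6*e^(2*t)*e^(e^(t)/2) + 4*e^(t)*e^(e^(t)/2))*e^(-1/2)/8
d^4M/dt^4 = (e^(4*t)*e^(e^(t)/2) + 12*e^(3*t)*e^(e^(t)/2) + 28*e^(2*t)*e^(e^(t)/2) + 8*e^(t)*e^(e^(t)/2))*e^(-1/2)/16

E[X^4] = d^4M/dt^4 |_{t=0} = 49/16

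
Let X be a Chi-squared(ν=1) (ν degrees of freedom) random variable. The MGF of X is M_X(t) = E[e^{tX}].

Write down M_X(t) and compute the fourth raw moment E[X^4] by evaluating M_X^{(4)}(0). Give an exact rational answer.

E[X^4] = D^4[M](0) = 105

M_X(t) = 1/√(1 - 2*t)
D^4[M](t) = 105/(16*t^4*√(1 - 2*t) - 32*t^3*√(1 - 2*t) + 24*t^2*√(1 - 2*t) - 8*t*√(1 - 2*t) + √(1 - 2*t))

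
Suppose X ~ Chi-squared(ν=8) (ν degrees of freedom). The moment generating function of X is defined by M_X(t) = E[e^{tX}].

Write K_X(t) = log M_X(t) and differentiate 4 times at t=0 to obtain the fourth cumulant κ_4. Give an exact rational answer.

κ_4 = K^(4)(0) = 384

M_X(t) = (1 - 2*t)^(-4)
K_X(t) = log M_X(t) = -4*log(1 - 2*t)
K^(4)(t) = 384/(16*t^4 - 32*t^3 + 24*t^2 - 8*t + 1)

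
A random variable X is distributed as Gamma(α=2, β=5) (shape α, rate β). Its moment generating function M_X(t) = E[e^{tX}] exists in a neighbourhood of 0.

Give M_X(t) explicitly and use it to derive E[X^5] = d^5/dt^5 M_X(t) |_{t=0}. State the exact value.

E[X^5] = M^(5)(0) = 144/625

M_X(t) = 25/(5 - t)^2
M^(5)(t) = -18000/(t^7 - 35*t^6 + 525*t^5 - 4375*t^4 + 21875*t^3 - 65625*t^2 + 109375*t - 78125)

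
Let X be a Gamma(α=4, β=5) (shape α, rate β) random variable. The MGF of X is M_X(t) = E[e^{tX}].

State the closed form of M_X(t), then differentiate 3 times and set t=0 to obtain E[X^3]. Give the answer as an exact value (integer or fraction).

M_X(t) = 625/(5 - t)^4
M′(t) = -2500/(t^5 - 25*t^4 + 250*t^3 - 1250*t^2 + 3125*t - 3125)
M′′(t) = 12500/(t^6 - 30*t^5 + 375*t^4 - 2500*t^3 + 9375*t^2 - 18750*t + 15625)
M′′′(t) = -75000/(t^7 - 35*t^6 + 525*t^5 - 4375*t^4 + 21875*t^3 - 65625*t^2 + 109375*t - 78125)

E[X^3] = M′′′(0) = 24/25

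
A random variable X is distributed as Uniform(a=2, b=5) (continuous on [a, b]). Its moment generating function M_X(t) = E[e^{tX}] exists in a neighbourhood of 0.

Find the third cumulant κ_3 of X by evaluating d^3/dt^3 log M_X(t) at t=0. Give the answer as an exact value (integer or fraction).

M_X(t) = (e^(5*t) - e^(2*t))/(3*t)
K_X(t) = log M_X(t) = -log(t) + log(e^(5*t) - e^(2*t)) - log(3)
D^3[K](t) = (27*t^3*e^(6*t) + 27*t^3*e^(3*t) - 2*e^(9*t) + 6*e^(6*t) - 6*e^(3*t) + 2)/(t^3*e^(9*t) - 3*t^3*e^(6*t) + 3*t^3*e^(3*t) - t^3)

κ_3 = D^3[K](0) = 0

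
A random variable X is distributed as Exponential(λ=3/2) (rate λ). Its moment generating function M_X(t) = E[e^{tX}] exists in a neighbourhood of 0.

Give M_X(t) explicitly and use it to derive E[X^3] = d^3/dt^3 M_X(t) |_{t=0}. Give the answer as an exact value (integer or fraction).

E[X^3] = M^(3)(0) = 16/9

M_X(t) = 3/(2*(3/2 - t))
M^(3)(t) = 144/(16*t^4 - 96*t^3 + 216*t^2 - 216*t + 81)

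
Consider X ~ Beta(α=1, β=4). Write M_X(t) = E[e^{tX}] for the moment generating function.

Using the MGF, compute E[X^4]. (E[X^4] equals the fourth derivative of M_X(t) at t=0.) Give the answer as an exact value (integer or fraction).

E[X^4] = D^4[M](0) = 1/70

M_X(t) = ₁F₁(1; 5; t)
D^4[M](t) = ₁F₁(5; 9; t)/70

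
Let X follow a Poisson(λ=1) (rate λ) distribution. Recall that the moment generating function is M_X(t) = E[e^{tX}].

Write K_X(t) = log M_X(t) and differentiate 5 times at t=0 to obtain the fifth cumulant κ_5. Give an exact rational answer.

M_X(t) = e^(e^(t) - 1)
K_X(t) = log M_X(t) = e^(t) - 1
D^5[K](t) = e^(t)

κ_5 = D^5[K](0) = 1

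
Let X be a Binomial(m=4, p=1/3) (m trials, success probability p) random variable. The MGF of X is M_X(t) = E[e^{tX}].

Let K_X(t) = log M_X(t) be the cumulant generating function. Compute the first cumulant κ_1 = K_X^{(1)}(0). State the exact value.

M_X(t) = (e^(t)/3 + 2/3)^4
K_X(t) = log M_X(t) = 4*log(e^(t)/3 + 2/3)
dK/dt = 4*e^(t)/(e^(t) + 2)

κ_1 = dK/dt |_{t=0} = 4/3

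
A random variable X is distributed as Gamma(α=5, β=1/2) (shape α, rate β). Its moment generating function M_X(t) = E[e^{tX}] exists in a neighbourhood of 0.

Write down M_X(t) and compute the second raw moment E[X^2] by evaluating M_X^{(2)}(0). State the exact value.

E[X^2] = M^(2)(0) = 120

M_X(t) = 1/(32*(1/2 - t)^5)
M^(2)(t) = -120/(128*t^7 - 448*t^6 + 672*t^5 - 560*t^4 + 280*t^3 - 84*t^2 + 14*t - 1)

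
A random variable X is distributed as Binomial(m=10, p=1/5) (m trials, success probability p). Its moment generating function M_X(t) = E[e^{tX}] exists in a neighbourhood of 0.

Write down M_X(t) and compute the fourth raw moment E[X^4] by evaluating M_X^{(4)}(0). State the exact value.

M_X(t) = (e^(t)/5 + 4/5)^10

E[X^4] = M^(4)(0) = 8728/125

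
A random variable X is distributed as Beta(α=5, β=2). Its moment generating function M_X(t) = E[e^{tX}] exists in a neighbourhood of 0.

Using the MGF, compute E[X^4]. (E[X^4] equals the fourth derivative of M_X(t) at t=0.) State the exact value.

E[X^4] = d^4M/dt^4 |_{t=0} = 1/3

M_X(t) = ₁F₁(5; 7; t)
dM/dt = 5*₁F₁(6; 8; t)/7
d^2M/dt^2 = 15*₁F₁(7; 9; t)/28
d^3M/dt^3 = 5*₁F₁(8; 10; t)/12
d^4M/dt^4 = ₁F₁(9; 11; t)/3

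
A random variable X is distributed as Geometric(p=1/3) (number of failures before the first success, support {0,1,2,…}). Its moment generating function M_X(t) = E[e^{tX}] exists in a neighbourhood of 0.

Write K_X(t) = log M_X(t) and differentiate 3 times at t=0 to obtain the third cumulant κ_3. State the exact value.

M_X(t) = 1/(3*(1 - 2*e^(t)/3))
K_X(t) = log M_X(t) = -log(1 - 2*e^(t)/3) - log(3)
K^(3)(t) = (-12*e^(2*t) - 18*e^(t))/(8*e^(3*t) - 36*e^(2*t) + 54*e^(t) - 27)

κ_3 = K^(3)(0) = 30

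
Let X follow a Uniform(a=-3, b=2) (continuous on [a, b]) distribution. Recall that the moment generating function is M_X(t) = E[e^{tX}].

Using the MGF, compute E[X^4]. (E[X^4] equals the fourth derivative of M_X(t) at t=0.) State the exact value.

M_X(t) = (e^(2*t) - e^(-3*t))/(5*t)
M′(t) = (2*t*e^(5*t) + 3*t - e^(5*t) + 1)*e^(-3*t)/(5*t^2)
M′′(t) = (4*t^2*e^(5*t) - 9*t^2 - 4*t*e^(5*t) - 6*t + 2*e^(5*t) - 2)*e^(-3*t)/(5*t^3)
M′′′(t) = (8*t^3*e^(5*t) + 27*t^3 - 12*t^2*e^(5*t) + 27*t^2 + 12*t*e^(5*t) + 18*t - 6*e^(5*t) + 6)*e^(-3*t)/(5*t^4)
M′′′′(t) = (16*t^4*e^(5*t) - 81*t^4 - 32*t^3*e^(5*t) - 108*t^3 + 48*t^2*e^(5*t) - 108*t^2 - 48*t*e^(5*t) - 72*t + 24*e^(5*t) - 24)*e^(-3*t)/(5*t^5)

E[X^4] = M′′′′(0) = 11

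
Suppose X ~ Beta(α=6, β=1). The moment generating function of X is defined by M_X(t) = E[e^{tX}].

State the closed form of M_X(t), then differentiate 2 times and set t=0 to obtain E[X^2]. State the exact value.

M_X(t) = ₁F₁(6; 7; t)
M^(2)(t) = 3*₁F₁(8; 9; t)/4

E[X^2] = M^(2)(0) = 3/4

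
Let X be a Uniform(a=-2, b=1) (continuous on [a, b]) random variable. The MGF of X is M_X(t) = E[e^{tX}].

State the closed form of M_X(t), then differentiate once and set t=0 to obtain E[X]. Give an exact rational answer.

E[X] = D[M](0) = -1/2

M_X(t) = (e^(t) - e^(-2*t))/(3*t)
D[M](t) = (t*e^(3*t) + 2*t - e^(3*t) + 1)*e^(-2*t)/(3*t^2)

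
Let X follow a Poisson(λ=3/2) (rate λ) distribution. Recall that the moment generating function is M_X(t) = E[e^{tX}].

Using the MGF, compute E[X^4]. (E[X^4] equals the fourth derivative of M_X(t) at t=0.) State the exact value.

E[X^4] = M′′′′(0) = 681/16

M_X(t) = e^(3*e^(t)/2 - 3/2)
M′(t) = 3*e^(-3/2)*e^(t)*e^(3*e^(t)/2)/2
M′′(t) = (9*e^(2*t)*e^(3*e^(t)/2) + 6*e^(t)*e^(3*e^(t)/2))*e^(-3/2)/4
M′′′(t) = (27*e^(3*t)*e^(3*e^(t)/2) + 54*e^(2*t)*e^(3*e^(t)/2) + 12*e^(t)*e^(3*e^(t)/2))*e^(-3/2)/8
M′′′′(t) = (81*e^(4*t)*e^(3*e^(t)/2) + 324*e^(3*t)*e^(3*e^(t)/2) + 252*e^(2*t)*e^(3*e^(t)/2) + 24*e^(t)*e^(3*e^(t)/2))*e^(-3/2)/16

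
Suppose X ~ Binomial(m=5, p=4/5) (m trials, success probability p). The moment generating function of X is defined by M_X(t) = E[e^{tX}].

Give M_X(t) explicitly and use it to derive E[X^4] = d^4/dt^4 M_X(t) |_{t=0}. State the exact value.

E[X^4] = M^(4)(0) = 40884/125

M_X(t) = (4*e^(t)/5 + 1/5)^5
M^(4)(t) = 1024*e^(5*t)/5 + 65536*e^(4*t)/625 + 10368*e^(3*t)/625 + 512*e^(2*t)/625 + 4*e^(t)/625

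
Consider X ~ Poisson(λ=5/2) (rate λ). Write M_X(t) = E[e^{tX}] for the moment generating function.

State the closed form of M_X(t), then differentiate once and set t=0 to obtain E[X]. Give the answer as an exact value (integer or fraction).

E[X] = dM/dt |_{t=0} = 5/2

M_X(t) = e^(5*e^(t)/2 - 5/2)
dM/dt = 5*e^(-5/2)*e^(t)*e^(5*e^(t)/2)/2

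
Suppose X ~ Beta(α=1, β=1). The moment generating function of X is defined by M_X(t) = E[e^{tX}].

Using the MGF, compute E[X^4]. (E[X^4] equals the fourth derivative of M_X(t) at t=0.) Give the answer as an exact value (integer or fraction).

M_X(t) = ₁F₁(1; 2; t)
dM/dt = ₁F₁(2; 3; t)/2
d^2M/dt^2 = ₁F₁(3; 4; t)/3
d^3M/dt^3 = ₁F₁(4; 5; t)/4
d^4M/dt^4 = ₁F₁(5; 6; t)/5

E[X^4] = d^4M/dt^4 |_{t=0} = 1/5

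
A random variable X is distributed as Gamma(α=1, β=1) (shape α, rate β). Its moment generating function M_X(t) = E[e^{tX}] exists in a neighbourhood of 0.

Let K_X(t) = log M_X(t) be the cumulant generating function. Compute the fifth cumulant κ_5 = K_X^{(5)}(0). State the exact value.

M_X(t) = 1/(1 - t)
K_X(t) = log M_X(t) = -log(1 - t)
D^5[K](t) = -24/(t^5 - 5*t^4 + 10*t^3 - 10*t^2 + 5*t - 1)

κ_5 = D^5[K](0) = 24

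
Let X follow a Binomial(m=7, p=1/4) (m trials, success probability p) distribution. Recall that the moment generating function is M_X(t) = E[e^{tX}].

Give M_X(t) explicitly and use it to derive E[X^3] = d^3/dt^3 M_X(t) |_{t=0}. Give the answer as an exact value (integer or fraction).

E[X^3] = M′′′(0) = 413/32

M_X(t) = (e^(t)/4 + 3/4)^7
M′(t) = 7*e^(7*t)/16384 + 63*e^(6*t)/8192 + 945*e^(5*t)/16384 + 945*e^(4*t)/4096 + 8505*e^(3*t)/16384 + 5103*e^(2*t)/8192 + 5103*e^(t)/16384
M′′(t) = 49*e^(7*t)/16384 + 189*e^(6*t)/4096 + 4725*e^(5*t)/16384 + 945*e^(4*t)/1024 + 25515*e^(3*t)/16384 + 5103*e^(2*t)/4096 + 5103*e^(t)/16384
M′′′(t) = 343*e^(7*t)/16384 + 567*e^(6*t)/2048 + 23625*e^(5*t)/16384 + 945*e^(4*t)/256 + 76545*e^(3*t)/16384 + 5103*e^(2*t)/2048 + 5103*e^(t)/16384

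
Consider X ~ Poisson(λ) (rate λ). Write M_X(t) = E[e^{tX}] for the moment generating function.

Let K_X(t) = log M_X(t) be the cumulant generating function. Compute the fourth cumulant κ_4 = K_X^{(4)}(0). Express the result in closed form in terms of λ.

κ_4 = K^(4)(0) = λ

M_X(t) = e^(λ*(e^(t) - 1))
K_X(t) = log M_X(t) = λ*(e^(t) - 1)
K^(4)(t) = λ*e^(t)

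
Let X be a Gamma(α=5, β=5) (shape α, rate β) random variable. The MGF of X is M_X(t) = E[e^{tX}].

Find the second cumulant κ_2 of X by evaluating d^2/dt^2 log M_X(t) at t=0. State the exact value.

M_X(t) = 3125/(5 - t)^5
K_X(t) = log M_X(t) = -5*log(5 - t) + 5*log(5)
K′(t) = -5/(t - 5)
K′′(t) = 5/(t^2 - 10*t + 25)

κ_2 = K′′(0) = 1/5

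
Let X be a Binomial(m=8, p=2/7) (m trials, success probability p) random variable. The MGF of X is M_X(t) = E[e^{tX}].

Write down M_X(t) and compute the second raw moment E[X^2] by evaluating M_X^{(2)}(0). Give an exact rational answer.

E[X^2] = d^2M/dt^2 |_{t=0} = 48/7

M_X(t) = (2*e^(t)/7 + 5/7)^8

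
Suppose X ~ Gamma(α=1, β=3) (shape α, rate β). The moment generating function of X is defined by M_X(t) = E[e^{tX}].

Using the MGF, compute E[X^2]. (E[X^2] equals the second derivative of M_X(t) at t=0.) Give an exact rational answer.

M_X(t) = 3/(3 - t)
M^(2)(t) = -6/(t^3 - 9*t^2 + 27*t - 27)

E[X^2] = M^(2)(0) = 2/9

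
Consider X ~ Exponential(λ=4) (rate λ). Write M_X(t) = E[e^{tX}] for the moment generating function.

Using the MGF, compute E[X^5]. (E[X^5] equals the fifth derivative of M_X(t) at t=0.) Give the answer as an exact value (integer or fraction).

M_X(t) = 4/(4 - t)
M′(t) = 4/(t^2 - 8*t + 16)
M′′(t) = -8/(t^3 - 12*t^2 + 48*t - 64)
M′′′(t) = 24/(t^4 - 16*t^3 + 96*t^2 - 256*t + 256)
M′′′′(t) = -96/(t^5 - 20*t^4 + 160*t^3 - 640*t^2 + 1280*t - 1024)
M′′′′′(t) = 480/(t^6 - 24*t^5 + 240*t^4 - 1280*t^3 + 3840*t^2 - 6144*t + 4096)

E[X^5] = M′′′′′(0) = 15/128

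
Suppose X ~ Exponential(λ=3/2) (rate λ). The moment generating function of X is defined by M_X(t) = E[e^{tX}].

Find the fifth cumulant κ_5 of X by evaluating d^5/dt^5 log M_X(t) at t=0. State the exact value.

M_X(t) = 3/(2*(3/2 - t))
K_X(t) = log M_X(t) = -log(3/2 - t) - log(2) + log(3)
K^(5)(t) = -768/(32*t^5 - 240*t^4 + 720*t^3 - 1080*t^2 + 810*t - 243)

κ_5 = K^(5)(0) = 256/81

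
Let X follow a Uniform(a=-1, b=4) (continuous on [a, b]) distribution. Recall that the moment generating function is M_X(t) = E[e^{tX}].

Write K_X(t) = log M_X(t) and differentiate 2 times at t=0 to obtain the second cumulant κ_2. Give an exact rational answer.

κ_2 = K′′(0) = 25/12

M_X(t) = (e^(4*t) - e^(-t))/(5*t)
K_X(t) = log M_X(t) = -log(t) + log(e^(4*t) - e^(-t)) - log(5)
K′(t) = (4*t*e^(5*t) + t - e^(5*t) + 1)/(t*e^(5*t) - t)
K′′(t) = (-25*t^2*e^(5*t) + e^(10*t) - 2*e^(5*t) + 1)/(t^2*e^(10*t) - 2*t^2*e^(5*t) + t^2)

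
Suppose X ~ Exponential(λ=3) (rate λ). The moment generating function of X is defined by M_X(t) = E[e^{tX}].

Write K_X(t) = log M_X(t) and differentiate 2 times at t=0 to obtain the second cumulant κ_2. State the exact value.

M_X(t) = 3/(3 - t)
K_X(t) = log M_X(t) = -log(3 - t) + log(3)
dK/dt = -1/(t - 3)
d^2K/dt^2 = 1/(t^2 - 6*t + 9)

κ_2 = d^2K/dt^2 |_{t=0} = 1/9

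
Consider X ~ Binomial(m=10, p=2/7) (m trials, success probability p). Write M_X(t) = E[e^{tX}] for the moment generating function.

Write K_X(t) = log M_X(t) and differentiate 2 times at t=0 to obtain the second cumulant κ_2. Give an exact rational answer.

κ_2 = K^(2)(0) = 100/49

M_X(t) = (2*e^(t)/7 + 5/7)^10
K_X(t) = log M_X(t) = 10*log(2*e^(t)/7 + 5/7)
K^(2)(t) = 100*e^(t)/(4*e^(2*t) + 20*e^(t) + 25)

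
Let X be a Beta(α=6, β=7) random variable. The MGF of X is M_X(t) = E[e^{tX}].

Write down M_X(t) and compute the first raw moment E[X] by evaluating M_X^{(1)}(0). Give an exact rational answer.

E[X] = dM/dt |_{t=0} = 6/13

M_X(t) = ₁F₁(6; 13; t)
dM/dt = 6*₁F₁(7; 14; t)/13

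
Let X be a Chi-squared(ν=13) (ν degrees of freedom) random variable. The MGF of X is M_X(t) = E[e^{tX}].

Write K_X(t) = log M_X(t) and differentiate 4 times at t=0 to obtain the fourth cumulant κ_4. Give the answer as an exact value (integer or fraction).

κ_4 = d^4K/dt^4 |_{t=0} = 624

M_X(t) = (1 - 2*t)^(-13/2)
K_X(t) = log M_X(t) = -13*log(1 - 2*t)/2
dK/dt = -13/(2*t - 1)
d^2K/dt^2 = 26/(4*t^2 - 4*t + 1)
d^3K/dt^3 = -104/(8*t^3 - 12*t^2 + 6*t - 1)
d^4K/dt^4 = 624/(16*t^4 - 32*t^3 + 24*t^2 - 8*t + 1)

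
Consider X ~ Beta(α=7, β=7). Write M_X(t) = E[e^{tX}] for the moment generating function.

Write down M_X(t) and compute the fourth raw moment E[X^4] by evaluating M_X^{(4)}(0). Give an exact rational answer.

M_X(t) = ₁F₁(7; 14; t)
M′(t) = ₁F₁(8; 15; t)/2
M′′(t) = 4*₁F₁(9; 16; t)/15
M′′′(t) = 3*₁F₁(10; 17; t)/20
M′′′′(t) = 3*₁F₁(11; 18; t)/34

E[X^4] = M′′′′(0) = 3/34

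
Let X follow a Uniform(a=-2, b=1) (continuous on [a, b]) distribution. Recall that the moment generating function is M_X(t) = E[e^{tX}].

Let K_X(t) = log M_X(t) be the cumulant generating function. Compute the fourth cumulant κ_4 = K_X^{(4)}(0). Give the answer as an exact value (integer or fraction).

κ_4 = d^4K/dt^4 |_{t=0} = -27/40

M_X(t) = (e^(t) - e^(-2*t))/(3*t)
K_X(t) = log M_X(t) = -log(t) + log(e^(t) - e^(-2*t)) - log(3)
dK/dt = (t*e^(3*t) + 2*t - e^(3*t) + 1)/(t*e^(3*t) - t)
d^2K/dt^2 = (-9*t^2*e^(3*t) + e^(6*t) - 2*e^(3*t) + 1)/(t^2*e^(6*t) - 2*t^2*e^(3*t) + t^2)
d^3K/dt^3 = (27*t^3*e^(6*t) + 27*t^3*e^(3*t) - 2*e^(9*t) + 6*e^(6*t) - 6*e^(3*t) + 2)/(t^3*e^(9*t) - 3*t^3*e^(6*t) + 3*t^3*e^(3*t) - t^3)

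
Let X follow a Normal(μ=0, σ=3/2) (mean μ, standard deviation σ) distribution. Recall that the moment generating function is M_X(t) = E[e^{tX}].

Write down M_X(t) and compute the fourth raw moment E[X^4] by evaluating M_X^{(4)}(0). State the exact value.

M_X(t) = e^(9*t^2/8)
M′(t) = 9*t*e^(9*t^2/8)/4
M′′(t) = 81*t^2*e^(9*t^2/8)/16 + 9*e^(9*t^2/8)/4
M′′′(t) = 729*t^3*e^(9*t^2/8)/64 + 243*t*e^(9*t^2/8)/16
M′′′′(t) = 6561*t^4*e^(9*t^2/8)/256 + 2187*t^2*e^(9*t^2/8)/32 + 243*e^(9*t^2/8)/16

E[X^4] = M′′′′(0) = 243/16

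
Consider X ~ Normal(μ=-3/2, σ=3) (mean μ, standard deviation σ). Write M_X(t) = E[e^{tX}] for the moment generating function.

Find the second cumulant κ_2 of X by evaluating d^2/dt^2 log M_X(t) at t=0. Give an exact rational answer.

κ_2 = K^(2)(0) = 9

M_X(t) = e^(9*t^2/2 - 3*t/2)
K_X(t) = log M_X(t) = 9*t^2/2 - 3*t/2
K^(2)(t) = 9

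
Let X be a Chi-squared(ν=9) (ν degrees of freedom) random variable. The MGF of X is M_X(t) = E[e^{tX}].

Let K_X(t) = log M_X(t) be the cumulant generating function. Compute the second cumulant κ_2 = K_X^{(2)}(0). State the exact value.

κ_2 = d^2K/dt^2 |_{t=0} = 18

M_X(t) = (1 - 2*t)^(-9/2)
K_X(t) = log M_X(t) = -9*log(1 - 2*t)/2
dK/dt = -9/(2*t - 1)
d^2K/dt^2 = 18/(4*t^2 - 4*t + 1)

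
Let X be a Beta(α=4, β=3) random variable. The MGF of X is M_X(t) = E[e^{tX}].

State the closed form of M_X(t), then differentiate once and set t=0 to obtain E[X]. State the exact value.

E[X] = M′(0) = 4/7

M_X(t) = ₁F₁(4; 7; t)
M′(t) = 4*₁F₁(5; 8; t)/7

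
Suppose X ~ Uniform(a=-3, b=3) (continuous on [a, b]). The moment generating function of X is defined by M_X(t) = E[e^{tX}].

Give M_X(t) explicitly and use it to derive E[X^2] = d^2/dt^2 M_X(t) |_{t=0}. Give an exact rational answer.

E[X^2] = d^2M/dt^2 |_{t=0} = 3

M_X(t) = (e^(3*t) - e^(-3*t))/(6*t)
dM/dt = (3*t*e^(6*t) + 3*t - e^(6*t) + 1)*e^(-3*t)/(6*t^2)
d^2M/dt^2 = (9*t^2*e^(6*t) - 9*t^2 - 6*t*e^(6*t) - 6*t + 2*e^(6*t) - 2)*e^(-3*t)/(6*t^3)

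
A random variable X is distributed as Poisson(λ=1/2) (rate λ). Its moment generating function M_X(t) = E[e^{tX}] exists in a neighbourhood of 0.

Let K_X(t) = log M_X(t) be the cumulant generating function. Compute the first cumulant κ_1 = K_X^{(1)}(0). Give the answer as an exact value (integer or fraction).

κ_1 = K′(0) = 1/2

M_X(t) = e^(e^(t)/2 - 1/2)
K_X(t) = log M_X(t) = e^(t)/2 - 1/2
K′(t) = e^(t)/2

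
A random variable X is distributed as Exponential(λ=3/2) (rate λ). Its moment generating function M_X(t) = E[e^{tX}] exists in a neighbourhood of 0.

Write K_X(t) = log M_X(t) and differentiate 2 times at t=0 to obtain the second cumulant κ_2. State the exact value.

κ_2 = K′′(0) = 4/9

M_X(t) = 3/(2*(3/2 - t))
K_X(t) = log M_X(t) = -log(3/2 - t) - log(2) + log(3)
K′(t) = -2/(2*t - 3)
K′′(t) = 4/(4*t^2 - 12*t + 9)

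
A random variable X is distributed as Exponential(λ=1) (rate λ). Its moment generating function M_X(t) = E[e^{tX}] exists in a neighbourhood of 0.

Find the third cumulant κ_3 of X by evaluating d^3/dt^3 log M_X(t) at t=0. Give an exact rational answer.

κ_3 = d^3K/dt^3 |_{t=0} = 2

M_X(t) = 1/(1 - t)
K_X(t) = log M_X(t) = -log(1 - t)
dK/dt = -1/(t - 1)
d^2K/dt^2 = 1/(t^2 - 2*t + 1)
d^3K/dt^3 = -2/(t^3 - 3*t^2 + 3*t - 1)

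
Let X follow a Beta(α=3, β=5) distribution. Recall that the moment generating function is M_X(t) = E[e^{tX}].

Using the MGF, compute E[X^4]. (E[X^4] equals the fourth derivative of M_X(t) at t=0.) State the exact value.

E[X^4] = M′′′′(0) = 1/22

M_X(t) = ₁F₁(3; 8; t)
M′(t) = 3*₁F₁(4; 9; t)/8
M′′(t) = ₁F₁(5; 10; t)/6
M′′′(t) = ₁F₁(6; 11; t)/12
M′′′′(t) = ₁F₁(7; 12; t)/22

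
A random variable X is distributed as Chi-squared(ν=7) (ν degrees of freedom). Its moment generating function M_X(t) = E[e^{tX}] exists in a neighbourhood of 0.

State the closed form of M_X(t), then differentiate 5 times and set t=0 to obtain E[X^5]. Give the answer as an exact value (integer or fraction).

E[X^5] = M^(5)(0) = 135135

M_X(t) = (1 - 2*t)^(-7/2)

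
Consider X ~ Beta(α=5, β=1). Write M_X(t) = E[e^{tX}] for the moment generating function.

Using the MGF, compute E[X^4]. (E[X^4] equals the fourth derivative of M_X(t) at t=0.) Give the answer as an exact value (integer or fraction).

E[X^4] = M^(4)(0) = 5/9

M_X(t) = ₁F₁(5; 6; t)
M^(4)(t) = 5*₁F₁(9; 10; t)/9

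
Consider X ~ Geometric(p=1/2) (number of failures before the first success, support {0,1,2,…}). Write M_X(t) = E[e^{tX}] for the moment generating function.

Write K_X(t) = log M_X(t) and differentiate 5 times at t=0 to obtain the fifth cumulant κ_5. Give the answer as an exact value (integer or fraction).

κ_5 = K^(5)(0) = 150

M_X(t) = 1/(2*(1 - e^(t)/2))
K_X(t) = log M_X(t) = -log(1 - e^(t)/2) - log(2)
K^(5)(t) = (-2*e^(4*t) - 44*e^(3*t) - 88*e^(2*t) - 16*e^(t))/(e^(5*t) - 10*e^(4*t) + 40*e^(3*t) - 80*e^(2*t) + 80*e^(t) - 32)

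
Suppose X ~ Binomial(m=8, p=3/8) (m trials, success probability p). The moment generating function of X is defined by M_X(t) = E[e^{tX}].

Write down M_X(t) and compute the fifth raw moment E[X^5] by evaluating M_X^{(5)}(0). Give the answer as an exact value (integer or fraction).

E[X^5] = M′′′′′(0) = 484431/512

M_X(t) = (3*e^(t)/8 + 5/8)^8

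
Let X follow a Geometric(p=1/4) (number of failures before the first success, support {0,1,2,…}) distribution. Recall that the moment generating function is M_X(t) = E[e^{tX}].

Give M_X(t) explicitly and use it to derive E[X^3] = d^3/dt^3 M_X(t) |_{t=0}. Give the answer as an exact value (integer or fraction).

E[X^3] = d^3M/dt^3 |_{t=0} = 219

M_X(t) = 1/(4*(1 - 3*e^(t)/4))
dM/dt = 3*e^(t)/(9*e^(2*t) - 24*e^(t) + 16)
d^2M/dt^2 = (-9*e^(2*t) - 12*e^(t))/(27*e^(3*t) - 108*e^(2*t) + 144*e^(t) - 64)
d^3M/dt^3 = (27*e^(3*t) + 144*e^(2*t) + 48*e^(t))/(81*e^(4*t) - 432*e^(3*t) + 864*e^(2*t) - 768*e^(t) + 256)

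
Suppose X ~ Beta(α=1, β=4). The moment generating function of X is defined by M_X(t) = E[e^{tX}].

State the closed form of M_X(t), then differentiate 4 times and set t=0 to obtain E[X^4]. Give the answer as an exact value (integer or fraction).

M_X(t) = ₁F₁(1; 5; t)
D^4[M](t) = ₁F₁(5; 9; t)/70

E[X^4] = D^4[M](0) = 1/70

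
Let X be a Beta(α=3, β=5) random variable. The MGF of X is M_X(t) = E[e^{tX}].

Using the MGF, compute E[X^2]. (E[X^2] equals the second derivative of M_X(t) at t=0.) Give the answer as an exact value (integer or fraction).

M_X(t) = ₁F₁(3; 8; t)
M′(t) = 3*₁F₁(4; 9; t)/8
M′′(t) = ₁F₁(5; 10; t)/6

E[X^2] = M′′(0) = 1/6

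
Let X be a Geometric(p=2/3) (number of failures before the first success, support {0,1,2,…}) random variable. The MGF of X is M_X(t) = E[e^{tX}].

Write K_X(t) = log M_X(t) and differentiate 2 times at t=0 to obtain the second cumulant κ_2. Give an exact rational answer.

M_X(t) = 2/(3*(1 - e^(t)/3))
K_X(t) = log M_X(t) = -log(1 - e^(t)/3) - log(3) + log(2)
K′(t) = -e^(t)/(e^(t) - 3)
K′′(t) = 3*e^(t)/(e^(2*t) - 6*e^(t) + 9)

κ_2 = K′′(0) = 3/4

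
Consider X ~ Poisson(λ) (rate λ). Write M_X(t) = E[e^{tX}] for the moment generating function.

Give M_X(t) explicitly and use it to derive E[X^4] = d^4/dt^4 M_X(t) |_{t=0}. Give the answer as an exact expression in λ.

E[X^4] = D^4[M](0) = λ*(λ^3 + 6*λ^2 + 7*λ + 1)

M_X(t) = e^(λ*(e^(t) - 1))
D^4[M](t) = (λ^4*e^(4*t)*e^(λ*e^(t)) + 6*λ^3*e^(3*t)*e^(λ*e^(t)) + 7*λ^2*e^(2*t)*e^(λ*e^(t)) + λ*e^(t)*e^(λ*e^(t)))*e^(-λ)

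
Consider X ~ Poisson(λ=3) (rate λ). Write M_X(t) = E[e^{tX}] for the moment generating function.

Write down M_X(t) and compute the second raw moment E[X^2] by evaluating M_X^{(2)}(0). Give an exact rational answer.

M_X(t) = e^(3*e^(t) - 3)
M^(2)(t) = (9*e^(2*t)*e^(3*e^(t)) + 3*e^(t)*e^(3*e^(t)))*e^(-3)

E[X^2] = M^(2)(0) = 12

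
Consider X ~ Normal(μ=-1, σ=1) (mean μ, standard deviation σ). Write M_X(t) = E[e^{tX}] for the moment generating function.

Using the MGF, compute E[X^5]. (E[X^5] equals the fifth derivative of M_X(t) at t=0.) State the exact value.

E[X^5] = d^5M/dt^5 |_{t=0} = -26

M_X(t) = e^(t^2/2 - t)
dM/dt = t*e^(-t)*e^(t^2/2) - e^(-t)*e^(t^2/2)
d^2M/dt^2 = (t^2*e^(t^2/2) - 2*t*e^(t^2/2) + 2*e^(t^2/2))*e^(-t)
d^3M/dt^3 = (t^3*e^(t^2/2) - 3*t^2*e^(t^2/2) + 6*t*e^(t^2/2) - 4*e^(t^2/2))*e^(-t)
d^4M/dt^4 = (t^4*e^(t^2/2) - 4*t^3*e^(t^2/2) + 12*t^2*e^(t^2/2) - 16*t*e^(t^2/2) + 10*e^(t^2/2))*e^(-t)
d^5M/dt^5 = (t^5*e^(t^2/2) - 5*t^4*e^(t^2/2) + 20*t^3*e^(t^2/2) - 40*t^2*e^(t^2/2) + 50*t*e^(t^2/2) - 26*e^(t^2/2))*e^(-t)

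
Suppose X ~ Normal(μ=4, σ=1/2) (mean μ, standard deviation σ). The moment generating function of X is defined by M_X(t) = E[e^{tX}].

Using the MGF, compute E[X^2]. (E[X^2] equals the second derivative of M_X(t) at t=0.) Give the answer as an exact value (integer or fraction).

E[X^2] = M^(2)(0) = 65/4

M_X(t) = e^(t^2/8 + 4*t)
M^(2)(t) = t^2*e^(4*t)*e^(t^2/8)/16 + 2*t*e^(4*t)*e^(t^2/8) + 65*e^(4*t)*e^(t^2/8)/4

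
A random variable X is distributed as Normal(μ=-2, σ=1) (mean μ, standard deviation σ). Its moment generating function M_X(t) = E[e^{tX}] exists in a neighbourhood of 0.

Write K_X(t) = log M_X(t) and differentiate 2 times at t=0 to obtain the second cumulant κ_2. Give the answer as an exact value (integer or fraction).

M_X(t) = e^(t^2/2 - 2*t)
K_X(t) = log M_X(t) = t^2/2 - 2*t
K′(t) = t - 2
K′′(t) = 1

κ_2 = K′′(0) = 1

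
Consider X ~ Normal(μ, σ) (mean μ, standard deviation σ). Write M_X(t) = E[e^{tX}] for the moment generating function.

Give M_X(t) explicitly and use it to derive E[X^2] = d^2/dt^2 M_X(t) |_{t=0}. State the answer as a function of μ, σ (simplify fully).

E[X^2] = M′′(0) = μ^2 + σ^2

M_X(t) = e^(μ*t + σ^2*t^2/2)
M′(t) = μ*e^(μ*t)*e^(σ^2*t^2/2) + σ^2*t*e^(μ*t)*e^(σ^2*t^2/2)
M′′(t) = μ^2*e^(μ*t)*e^(σ^2*t^2/2) + 2*μ*σ^2*t*e^(μ*t)*e^(σ^2*t^2/2) + σ^4*t^2*e^(μ*t)*e^(σ^2*t^2/2) + σ^2*e^(μ*t)*e^(σ^2*t^2/2)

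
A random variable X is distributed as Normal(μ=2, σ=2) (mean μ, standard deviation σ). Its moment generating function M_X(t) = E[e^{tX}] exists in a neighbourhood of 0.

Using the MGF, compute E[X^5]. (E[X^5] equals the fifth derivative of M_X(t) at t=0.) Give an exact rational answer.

E[X^5] = M′′′′′(0) = 832

M_X(t) = e^(2*t^2 + 2*t)
M′(t) = 4*t*e^(2*t)*e^(2*t^2) + 2*e^(2*t)*e^(2*t^2)
M′′(t) = 16*t^2*e^(2*t)*e^(2*t^2) + 16*t*e^(2*t)*e^(2*t^2) + 8*e^(2*t)*e^(2*t^2)
M′′′(t) = 64*t^3*e^(2*t)*e^(2*t^2) + 96*t^2*e^(2*t)*e^(2*t^2) + 96*t*e^(2*t)*e^(2*t^2) + 32*e^(2*t)*e^(2*t^2)
M′′′′(t) = 256*t^4*e^(2*t)*e^(2*t^2) + 512*t^3*e^(2*t)*e^(2*t^2) + 768*t^2*e^(2*t)*e^(2*t^2) + 512*t*e^(2*t)*e^(2*t^2) + 160*e^(2*t)*e^(2*t^2)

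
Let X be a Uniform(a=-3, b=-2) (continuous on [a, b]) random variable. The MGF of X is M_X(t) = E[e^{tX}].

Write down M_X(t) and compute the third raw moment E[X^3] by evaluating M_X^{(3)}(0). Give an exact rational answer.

M_X(t) = (e^(-2*t) - e^(-3*t))/t
M′(t) = (-2*t*e^(t) + 3*t - e^(t) + 1)*e^(-3*t)/t^2
M′′(t) = (4*t^2*e^(t) - 9*t^2 + 4*t*e^(t) - 6*t + 2*e^(t) - 2)*e^(-3*t)/t^3
M′′′(t) = (-8*t^3*e^(t) + 27*t^3 - 12*t^2*e^(t) + 27*t^2 - 12*t*e^(t) + 18*t - 6*e^(t) + 6)*e^(-3*t)/t^4

E[X^3] = M′′′(0) = -65/4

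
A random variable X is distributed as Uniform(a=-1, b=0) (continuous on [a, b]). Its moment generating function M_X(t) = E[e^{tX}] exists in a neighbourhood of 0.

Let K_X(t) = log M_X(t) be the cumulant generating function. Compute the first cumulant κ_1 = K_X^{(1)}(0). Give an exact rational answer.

M_X(t) = (1 - e^(-t))/t
K_X(t) = log M_X(t) = -log(t) + log(1 - e^(-t))
K′(t) = (t - e^(t) + 1)/(t*e^(t) - t)

κ_1 = K′(0) = -1/2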